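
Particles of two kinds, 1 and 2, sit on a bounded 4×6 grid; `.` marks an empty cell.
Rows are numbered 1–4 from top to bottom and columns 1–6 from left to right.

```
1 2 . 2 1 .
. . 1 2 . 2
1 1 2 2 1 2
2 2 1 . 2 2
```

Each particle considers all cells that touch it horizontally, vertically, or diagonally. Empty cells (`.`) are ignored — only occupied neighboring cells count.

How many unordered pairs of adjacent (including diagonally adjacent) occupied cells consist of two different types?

23

Scan each occupied cell's neighbors to the right and below (and the two forward diagonals) so each pair is counted once.
Row 1: 1(1,1)–2(1,2)≠ 2(1,2)–1(2,3)≠ 2(1,4)–1(1,5)≠ 2(1,4)–2(2,4)= 2(1,4)–1(2,3)≠ 1(1,5)–2(2,6)≠ 1(1,5)–2(2,4)≠  → 6/7 unlike.
Row 2: 1(2,3)–2(2,4)≠ 1(2,3)–2(3,3)≠ 1(2,3)–2(3,4)≠ 1(2,3)–1(3,2)= 2(2,4)–2(3,4)= 2(2,4)–1(3,5)≠ 2(2,4)–2(3,3)= 2(2,6)–2(3,6)= 2(2,6)–1(3,5)≠  → 5/9 unlike.
Row 3: 1(3,1)–1(3,2)= 1(3,1)–2(4,1)≠ 1(3,1)–2(4,2)≠ 1(3,2)–2(3,3)≠ 1(3,2)–2(4,2)≠ 1(3,2)–1(4,3)= 1(3,2)–2(4,1)≠ 2(3,3)–2(3,4)= 2(3,3)–1(4,3)≠ 2(3,3)–2(4,2)= 2(3,4)–1(3,5)≠ 2(3,4)–2(4,5)= 2(3,4)–1(4,3)≠ 1(3,5)–2(3,6)≠ 1(3,5)–2(4,5)≠ 1(3,5)–2(4,6)≠ 2(3,6)–2(4,6)= 2(3,6)–2(4,5)=  → 11/18 unlike.
Row 4: 2(4,1)–2(4,2)= 2(4,2)–1(4,3)≠ 2(4,5)–2(4,6)=  → 1/3 unlike.
Total adjacent occupied pairs: 37; unlike-type pairs: 23.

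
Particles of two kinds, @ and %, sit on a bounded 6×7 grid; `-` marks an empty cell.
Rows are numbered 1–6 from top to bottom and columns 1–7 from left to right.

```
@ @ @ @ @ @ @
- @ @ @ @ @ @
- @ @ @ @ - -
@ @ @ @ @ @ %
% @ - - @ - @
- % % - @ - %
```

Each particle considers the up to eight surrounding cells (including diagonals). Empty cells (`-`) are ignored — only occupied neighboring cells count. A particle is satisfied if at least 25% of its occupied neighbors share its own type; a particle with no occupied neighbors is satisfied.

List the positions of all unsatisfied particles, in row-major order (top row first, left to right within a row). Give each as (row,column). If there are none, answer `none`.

(4,7), (6,7)

(1,1)@ 2/2 ok
(1,2)@ 4/4 ok
(1,3)@ 5/5 ok
(1,4)@ 5/5 ok
(1,5)@ 5/5 ok
(1,6)@ 5/5 ok
(1,7)@ 3/3 ok
(2,2)@ 6/6 ok
(2,3)@ 8/8 ok
(2,4)@ 8/8 ok
(2,5)@ 7/7 ok
(2,6)@ 6/6 ok
(2,7)@ 3/3 ok
(3,2)@ 6/6 ok
(3,3)@ 8/8 ok
(3,4)@ 8/8 ok
(3,5)@ 7/7 ok
(4,1)@ 3/4 ok
(4,2)@ 5/6 ok
(4,3)@ 6/6 ok
(4,4)@ 6/6 ok
(4,5)@ 5/5 ok
(4,6)@ 4/5 ok
(4,7)% 0/2 unhappy
(5,1)% 1/4 ok
(5,2)@ 3/6 ok
(5,5)@ 4/4 ok
(5,7)@ 1/3 ok
(6,2)% 2/3 ok
(6,3)% 1/2 ok
(6,5)@ 1/1 ok
(6,7)% 0/1 unhappy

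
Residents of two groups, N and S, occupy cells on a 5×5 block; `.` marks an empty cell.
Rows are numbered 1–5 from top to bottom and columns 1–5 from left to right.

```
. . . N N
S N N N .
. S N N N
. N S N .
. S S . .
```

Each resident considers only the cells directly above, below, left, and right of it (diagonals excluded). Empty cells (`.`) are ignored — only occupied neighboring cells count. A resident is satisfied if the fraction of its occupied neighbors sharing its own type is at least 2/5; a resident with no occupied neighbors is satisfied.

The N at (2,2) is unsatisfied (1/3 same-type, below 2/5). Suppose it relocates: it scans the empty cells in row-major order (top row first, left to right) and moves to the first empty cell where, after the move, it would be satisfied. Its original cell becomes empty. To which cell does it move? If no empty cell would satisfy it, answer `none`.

Vacating (2,2). Empty cells in order:
  (1,1): 0/1 same-type → still unsatisfied.
  (1,2): 0/0 same-type → satisfied — stop here.

(1,2)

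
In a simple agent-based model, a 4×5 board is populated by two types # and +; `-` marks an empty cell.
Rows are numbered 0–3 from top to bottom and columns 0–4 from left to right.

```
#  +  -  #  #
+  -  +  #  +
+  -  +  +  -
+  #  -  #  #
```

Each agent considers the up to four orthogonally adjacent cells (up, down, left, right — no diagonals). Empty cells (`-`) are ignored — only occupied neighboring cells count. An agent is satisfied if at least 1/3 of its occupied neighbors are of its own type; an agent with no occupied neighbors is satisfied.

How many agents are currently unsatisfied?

(0,0)# 0/2 not
(0,1)+ 0/1 not
(0,3)# 2/2 satisfied
(0,4)# 1/2 satisfied
(1,0)+ 1/2 satisfied
(1,2)+ 1/2 satisfied
(1,3)# 1/4 not
(1,4)+ 0/2 not
(2,0)+ 2/2 satisfied
(2,2)+ 2/2 satisfied
(2,3)+ 1/3 satisfied
(3,0)+ 1/2 satisfied
(3,1)# 0/1 not
(3,3)# 1/2 satisfied
(3,4)# 1/1 satisfied
Unsatisfied: (0,0), (0,1), (1,3), (1,4), (3,1) — 5 in total.

5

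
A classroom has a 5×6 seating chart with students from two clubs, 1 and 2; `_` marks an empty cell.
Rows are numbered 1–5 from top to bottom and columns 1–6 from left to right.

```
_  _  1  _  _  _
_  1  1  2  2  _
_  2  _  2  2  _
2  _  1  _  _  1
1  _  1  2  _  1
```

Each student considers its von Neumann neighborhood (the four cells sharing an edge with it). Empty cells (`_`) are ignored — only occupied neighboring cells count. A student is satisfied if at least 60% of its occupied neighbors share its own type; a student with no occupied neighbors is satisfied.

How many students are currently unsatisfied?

(1,3)1 1/1 ✓
(2,2)1 1/2 ✗
(2,3)1 2/3 ✓
(2,4)2 2/3 ✓
(2,5)2 2/2 ✓
(3,2)2 0/1 ✗
(3,4)2 2/2 ✓
(3,5)2 2/2 ✓
(4,1)2 0/1 ✗
(4,3)1 1/1 ✓
(4,6)1 1/1 ✓
(5,1)1 0/1 ✗
(5,3)1 1/2 ✗
(5,4)2 0/1 ✗
(5,6)1 1/1 ✓
Unsatisfied: (2,2), (3,2), (4,1), (5,1), (5,3), (5,4) — 6 in total.

6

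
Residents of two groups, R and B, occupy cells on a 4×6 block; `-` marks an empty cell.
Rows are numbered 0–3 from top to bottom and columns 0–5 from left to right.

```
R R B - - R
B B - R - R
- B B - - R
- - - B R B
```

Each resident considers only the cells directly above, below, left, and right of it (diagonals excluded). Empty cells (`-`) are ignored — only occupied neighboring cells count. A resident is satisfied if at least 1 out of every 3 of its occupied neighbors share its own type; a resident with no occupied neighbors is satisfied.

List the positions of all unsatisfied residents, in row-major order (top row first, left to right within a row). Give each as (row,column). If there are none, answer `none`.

(0,2), (3,3), (3,4), (3,5)

Row 0: (0,0)R 1/2 ok · (0,1)R 1/3 ok · (0,2)B 0/1 unhappy · (0,5)R 1/1 ok
Row 1: (1,0)B 1/2 ok · (1,1)B 2/3 ok · (1,3)R 0/0 ok · (1,5)R 2/2 ok
Row 2: (2,1)B 2/2 ok · (2,2)B 1/1 ok · (2,5)R 1/2 ok
Row 3: (3,3)B 0/1 unhappy · (3,4)R 0/2 unhappy · (3,5)B 0/2 unhappy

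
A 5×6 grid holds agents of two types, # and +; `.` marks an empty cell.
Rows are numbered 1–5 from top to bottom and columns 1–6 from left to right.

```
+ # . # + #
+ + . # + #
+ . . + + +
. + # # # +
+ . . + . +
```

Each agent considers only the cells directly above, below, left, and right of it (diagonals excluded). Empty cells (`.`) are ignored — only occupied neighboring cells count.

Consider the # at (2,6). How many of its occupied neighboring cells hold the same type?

Occupied neighbors of (2,6): (1,6)=#, (3,6)=+, (2,5)=+.
Same type (#): 1 of 3.

1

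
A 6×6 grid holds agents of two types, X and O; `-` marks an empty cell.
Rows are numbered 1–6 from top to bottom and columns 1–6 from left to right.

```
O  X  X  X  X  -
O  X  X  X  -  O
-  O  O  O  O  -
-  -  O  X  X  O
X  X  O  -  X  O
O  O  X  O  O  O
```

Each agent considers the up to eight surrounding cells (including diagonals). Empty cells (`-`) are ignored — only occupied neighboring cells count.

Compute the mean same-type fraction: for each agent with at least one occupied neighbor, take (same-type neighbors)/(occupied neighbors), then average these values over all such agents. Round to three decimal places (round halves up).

0.514

(1,1)O 1/3
(1,2)X 3/5
(1,3)X 5/5
(1,4)X 4/4
(1,5)X 2/3
(2,1)O 2/4
(2,2)X 3/7
(2,3)X 5/8
(2,4)X 4/7
(2,6)O 1/2
(3,2)O 3/5
(3,3)O 3/7
(3,4)O 3/7
(3,5)O 3/6
(4,3)O 4/6
(4,4)X 2/7
(4,5)X 2/6
(4,6)O 2/4
(5,1)X 1/3
(5,2)X 2/6
(5,3)O 3/6
(5,5)X 2/7
(5,6)O 3/5
(6,1)O 1/3
(6,2)O 2/5
(6,3)X 1/4
(6,4)O 2/4
(6,5)O 3/4
(6,6)O 2/3
Sum over 29 agents: 1/3 + 3/5 + 5/5 + 4/4 + 2/3 + 2/4 + 3/7 + 5/8 + 4/7 + 1/2 + 3/5 + 3/7 + 3/7 + 3/6 + 4/6 + 2/7 + 2/6 + 2/4 + 1/3 + 2/6 + 3/6 + 2/7 + 3/5 + 1/3 + 2/5 + 1/4 + 2/4 + 3/4 + 2/3 = 12533/840; mean = 12533/840 ÷ 29 = 12533/24360 = 0.514490… → 0.514.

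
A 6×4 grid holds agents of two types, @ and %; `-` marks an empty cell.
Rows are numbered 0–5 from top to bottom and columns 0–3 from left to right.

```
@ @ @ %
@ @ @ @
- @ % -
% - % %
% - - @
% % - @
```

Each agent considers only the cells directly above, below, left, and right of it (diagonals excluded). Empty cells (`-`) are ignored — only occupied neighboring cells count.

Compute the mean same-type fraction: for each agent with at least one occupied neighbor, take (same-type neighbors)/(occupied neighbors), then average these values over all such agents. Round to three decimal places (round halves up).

0.764

Row 0: (0,0)@ 2/2 · (0,1)@ 3/3 · (0,2)@ 2/3 · (0,3)% 0/2
Row 1: (1,0)@ 2/2 · (1,1)@ 4/4 · (1,2)@ 3/4 · (1,3)@ 1/2
Row 2: (2,1)@ 1/2 · (2,2)% 1/3
Row 3: (3,0)% 1/1 · (3,2)% 2/2 · (3,3)% 1/2
Row 4: (4,0)% 2/2 · (4,3)@ 1/2
Row 5: (5,0)% 2/2 · (5,1)% 1/1 · (5,3)@ 1/1
Sum over 18 agents: 2/2 + 3/3 + 2/3 + 0/2 + 2/2 + 4/4 + 3/4 + 1/2 + 1/2 + 1/3 + 1/1 + 2/2 + 1/2 + 2/2 + 1/2 + 2/2 + 1/1 + 1/1 = 55/4; mean = 55/4 ÷ 18 = 55/72 = 0.763888… → 0.764.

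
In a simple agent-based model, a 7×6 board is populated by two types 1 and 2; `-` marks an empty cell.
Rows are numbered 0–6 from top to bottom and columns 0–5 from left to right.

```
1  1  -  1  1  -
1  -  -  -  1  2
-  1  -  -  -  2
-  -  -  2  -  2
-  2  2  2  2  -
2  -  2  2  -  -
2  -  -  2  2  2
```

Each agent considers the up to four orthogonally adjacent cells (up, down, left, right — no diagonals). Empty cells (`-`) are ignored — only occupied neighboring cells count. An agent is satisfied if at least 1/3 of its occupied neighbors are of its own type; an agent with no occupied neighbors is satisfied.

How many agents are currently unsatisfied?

0

Row 0: (0,0)1 2/2 ✓ · (0,1)1 1/1 ✓ · (0,3)1 1/1 ✓ · (0,4)1 2/2 ✓
Row 1: (1,0)1 1/1 ✓ · (1,4)1 1/2 ✓ · (1,5)2 1/2 ✓
Row 2: (2,1)1 0/0 ✓ · (2,5)2 2/2 ✓
Row 3: (3,3)2 1/1 ✓ · (3,5)2 1/1 ✓
Row 4: (4,1)2 1/1 ✓ · (4,2)2 3/3 ✓ · (4,3)2 4/4 ✓ · (4,4)2 1/1 ✓
Row 5: (5,0)2 1/1 ✓ · (5,2)2 2/2 ✓ · (5,3)2 3/3 ✓
Row 6: (6,0)2 1/1 ✓ · (6,3)2 2/2 ✓ · (6,4)2 2/2 ✓ · (6,5)2 1/1 ✓
Every one meets the threshold.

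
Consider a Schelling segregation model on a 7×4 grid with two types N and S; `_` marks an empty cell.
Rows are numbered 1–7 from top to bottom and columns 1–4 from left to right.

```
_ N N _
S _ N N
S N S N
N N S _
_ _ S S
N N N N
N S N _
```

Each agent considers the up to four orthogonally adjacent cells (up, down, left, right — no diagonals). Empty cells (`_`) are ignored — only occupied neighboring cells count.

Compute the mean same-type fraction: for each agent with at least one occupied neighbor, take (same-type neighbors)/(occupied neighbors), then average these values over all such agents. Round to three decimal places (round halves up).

0.619

Row 1: (1,2)N 1/1 · (1,3)N 2/2
Row 2: (2,1)S 1/1 · (2,3)N 2/3 · (2,4)N 2/2
Row 3: (3,1)S 1/3 · (3,2)N 1/3 · (3,3)S 1/4 · (3,4)N 1/2
Row 4: (4,1)N 1/2 · (4,2)N 2/3 · (4,3)S 2/3
Row 5: (5,3)S 2/3 · (5,4)S 1/2
Row 6: (6,1)N 2/2 · (6,2)N 2/3 · (6,3)N 3/4 · (6,4)N 1/2
Row 7: (7,1)N 1/2 · (7,2)S 0/3 · (7,3)N 1/2
Sum over 21 agents: 1/1 + 2/2 + 1/1 + 2/3 + 2/2 + 1/3 + 1/3 + 1/4 + 1/2 + 1/2 + 2/3 + 2/3 + 2/3 + 1/2 + 2/2 + 2/3 + 3/4 + 1/2 + 1/2 + 0/3 + 1/2 = 13; mean = 13 ÷ 21 = 13/21 = 0.619047… → 0.619.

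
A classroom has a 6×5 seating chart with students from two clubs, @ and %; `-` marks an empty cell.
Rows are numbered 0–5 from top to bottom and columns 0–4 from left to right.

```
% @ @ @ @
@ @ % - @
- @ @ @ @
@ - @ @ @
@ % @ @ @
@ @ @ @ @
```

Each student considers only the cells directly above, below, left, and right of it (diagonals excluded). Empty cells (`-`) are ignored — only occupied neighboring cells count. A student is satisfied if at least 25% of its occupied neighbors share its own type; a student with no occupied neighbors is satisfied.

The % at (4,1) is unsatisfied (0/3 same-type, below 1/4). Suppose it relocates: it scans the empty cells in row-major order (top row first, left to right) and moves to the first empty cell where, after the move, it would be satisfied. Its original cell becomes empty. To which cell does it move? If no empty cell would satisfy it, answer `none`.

Vacating (4,1). Empty cells in order:
  (1,3): 1/4 same-type → satisfied — stop here.

(1,3)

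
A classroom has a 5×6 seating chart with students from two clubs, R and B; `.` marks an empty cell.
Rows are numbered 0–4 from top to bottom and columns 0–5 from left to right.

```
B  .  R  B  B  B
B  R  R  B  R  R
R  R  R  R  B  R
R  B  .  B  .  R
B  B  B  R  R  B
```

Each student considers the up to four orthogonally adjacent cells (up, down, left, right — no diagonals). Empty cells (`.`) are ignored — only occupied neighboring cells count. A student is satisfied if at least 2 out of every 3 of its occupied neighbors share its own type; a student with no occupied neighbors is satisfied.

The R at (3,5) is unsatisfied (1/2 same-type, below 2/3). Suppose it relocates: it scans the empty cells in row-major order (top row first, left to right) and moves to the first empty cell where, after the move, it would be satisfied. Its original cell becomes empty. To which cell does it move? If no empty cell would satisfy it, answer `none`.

(0,1)

Vacating (3,5). Empty cells in order:
  (0,1): 2/3 same-type → satisfied — stop here.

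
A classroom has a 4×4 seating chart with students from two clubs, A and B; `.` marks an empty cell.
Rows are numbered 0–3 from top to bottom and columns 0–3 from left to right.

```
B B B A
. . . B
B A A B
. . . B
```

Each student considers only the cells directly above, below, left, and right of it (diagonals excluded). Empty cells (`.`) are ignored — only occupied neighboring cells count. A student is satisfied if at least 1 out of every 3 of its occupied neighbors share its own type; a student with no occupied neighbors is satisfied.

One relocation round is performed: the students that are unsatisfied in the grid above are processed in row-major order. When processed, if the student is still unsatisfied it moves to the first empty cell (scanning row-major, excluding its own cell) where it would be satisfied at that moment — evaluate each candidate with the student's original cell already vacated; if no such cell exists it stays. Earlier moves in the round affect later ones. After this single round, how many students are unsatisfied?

Initially unsatisfied (in order): (0,3), (2,0).
  (0,3) → (1,1).
  (2,0) → (0,3).
Resulting grid:
B B B B
. A . B
. A A B
. . . B
All satisfied now.

0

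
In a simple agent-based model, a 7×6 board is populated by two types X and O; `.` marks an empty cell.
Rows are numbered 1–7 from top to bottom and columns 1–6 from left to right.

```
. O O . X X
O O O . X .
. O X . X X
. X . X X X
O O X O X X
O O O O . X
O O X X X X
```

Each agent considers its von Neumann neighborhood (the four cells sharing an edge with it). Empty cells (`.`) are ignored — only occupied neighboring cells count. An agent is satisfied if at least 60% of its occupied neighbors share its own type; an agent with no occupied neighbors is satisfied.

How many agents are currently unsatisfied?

(1,2)O 2/2 satisfied
(1,3)O 2/2 satisfied
(1,5)X 2/2 satisfied
(1,6)X 1/1 satisfied
(2,1)O 1/1 satisfied
(2,2)O 4/4 satisfied
(2,3)O 2/3 satisfied
(2,5)X 2/2 satisfied
(3,2)O 1/3 not
(3,3)X 0/2 not
(3,5)X 3/3 satisfied
(3,6)X 2/2 satisfied
(4,2)X 0/2 not
(4,4)X 1/2 not
(4,5)X 4/4 satisfied
(4,6)X 3/3 satisfied
(5,1)O 2/2 satisfied
(5,2)O 2/4 not
(5,3)X 0/3 not
(5,4)O 1/4 not
(5,5)X 2/3 satisfied
(5,6)X 3/3 satisfied
(6,1)O 3/3 satisfied
(6,2)O 4/4 satisfied
(6,3)O 2/4 not
(6,4)O 2/3 satisfied
(6,6)X 2/2 satisfied
(7,1)O 2/2 satisfied
(7,2)O 2/3 satisfied
(7,3)X 1/3 not
(7,4)X 2/3 satisfied
(7,5)X 2/2 satisfied
(7,6)X 2/2 satisfied
Unsatisfied: (3,2), (3,3), (4,2), (4,4), (5,2), (5,3), (5,4), (6,3), (7,3) — 9 in total.

9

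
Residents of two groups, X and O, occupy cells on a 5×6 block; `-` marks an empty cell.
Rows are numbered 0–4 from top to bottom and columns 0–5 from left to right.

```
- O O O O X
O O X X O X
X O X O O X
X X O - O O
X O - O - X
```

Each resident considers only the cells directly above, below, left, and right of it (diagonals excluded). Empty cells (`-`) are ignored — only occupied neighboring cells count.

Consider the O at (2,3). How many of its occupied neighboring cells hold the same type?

Occupied neighbors of (2,3): (1,3)=X, (2,2)=X, (2,4)=O.
Same type (O): 1 of 3.

1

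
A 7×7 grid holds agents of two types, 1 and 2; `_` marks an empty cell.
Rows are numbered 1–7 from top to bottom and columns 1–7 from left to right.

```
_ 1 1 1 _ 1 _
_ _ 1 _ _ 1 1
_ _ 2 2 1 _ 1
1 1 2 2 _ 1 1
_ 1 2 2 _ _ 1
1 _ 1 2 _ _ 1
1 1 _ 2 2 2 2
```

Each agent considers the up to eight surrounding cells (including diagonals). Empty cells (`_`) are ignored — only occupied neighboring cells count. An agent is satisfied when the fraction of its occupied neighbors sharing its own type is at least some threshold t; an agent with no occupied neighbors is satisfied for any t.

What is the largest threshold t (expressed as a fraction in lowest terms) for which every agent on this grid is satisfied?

1/3

Row 1: (1,2)1 2/2 · (1,3)1 3/3 · (1,4)1 2/2 · (1,6)1 2/2
Row 2: (2,3)1 3/5 · (2,6)1 4/4 · (2,7)1 3/3
Row 3: (3,3)2 3/5 · (3,4)2 3/5 · (3,5)1 2/4 · (3,7)1 4/4
Row 4: (4,1)1 2/2 · (4,2)1 2/5 · (4,3)2 5/7 · (4,4)2 5/6 · (4,6)1 4/4 · (4,7)1 3/3
Row 5: (5,2)1 4/6 · (5,3)2 4/7 · (5,4)2 4/5 · (5,7)1 3/3
Row 6: (6,1)1 3/3 · (6,3)1 2/6 · (6,4)2 4/5 · (6,7)1 1/3
Row 7: (7,1)1 2/2 · (7,2)1 3/3 · (7,4)2 2/3 · (7,5)2 3/3 · (7,6)2 2/3 · (7,7)2 1/2
The smallest same-type fraction is 2/6 at (6,3), which reduces to 1/3. Any threshold above that leaves this agent unsatisfied.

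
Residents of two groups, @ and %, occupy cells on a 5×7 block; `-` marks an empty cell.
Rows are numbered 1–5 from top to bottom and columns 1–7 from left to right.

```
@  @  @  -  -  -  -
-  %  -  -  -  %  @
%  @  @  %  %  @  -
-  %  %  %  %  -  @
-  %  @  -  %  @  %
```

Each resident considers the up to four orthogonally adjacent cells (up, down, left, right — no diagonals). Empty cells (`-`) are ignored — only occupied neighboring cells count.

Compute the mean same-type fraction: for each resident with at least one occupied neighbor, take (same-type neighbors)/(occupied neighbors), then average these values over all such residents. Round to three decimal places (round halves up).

0.398

(1,1)@ 1/1
(1,2)@ 2/3
(1,3)@ 1/1
(2,2)% 0/2
(2,6)% 0/2
(2,7)@ 0/1
(3,1)% 0/1
(3,2)@ 1/4
(3,3)@ 1/3
(3,4)% 2/3
(3,5)% 2/3
(3,6)@ 0/2
(4,2)% 2/3
(4,3)% 2/4
(4,4)% 3/3
(4,5)% 3/3
(4,7)@ 0/1
(5,2)% 1/2
(5,3)@ 0/2
(5,5)% 1/2
(5,6)@ 0/2
(5,7)% 0/2
Sum over 22 residents: 1/1 + 2/3 + 1/1 + 0/2 + 0/2 + 0/1 + 0/1 + 1/4 + 1/3 + 2/3 + 2/3 + 0/2 + 2/3 + 2/4 + 3/3 + 3/3 + 0/1 + 1/2 + 0/2 + 1/2 + 0/2 + 0/2 = 35/4; mean = 35/4 ÷ 22 = 35/88 = 0.397727… → 0.398.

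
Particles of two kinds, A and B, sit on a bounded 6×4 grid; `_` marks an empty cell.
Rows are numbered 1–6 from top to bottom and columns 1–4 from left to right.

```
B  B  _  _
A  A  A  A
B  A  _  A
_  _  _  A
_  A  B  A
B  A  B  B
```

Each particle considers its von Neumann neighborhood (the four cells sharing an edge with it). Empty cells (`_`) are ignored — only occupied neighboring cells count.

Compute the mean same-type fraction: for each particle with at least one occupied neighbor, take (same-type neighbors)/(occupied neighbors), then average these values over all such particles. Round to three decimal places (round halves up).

0.544

Row 1: (1,1)B 1/2 · (1,2)B 1/2
Row 2: (2,1)A 1/3 · (2,2)A 3/4 · (2,3)A 2/2 · (2,4)A 2/2
Row 3: (3,1)B 0/2 · (3,2)A 1/2 · (3,4)A 2/2
Row 4: (4,4)A 2/2
Row 5: (5,2)A 1/2 · (5,3)B 1/3 · (5,4)A 1/3
Row 6: (6,1)B 0/1 · (6,2)A 1/3 · (6,3)B 2/3 · (6,4)B 1/2
Sum over 17 particles: 1/2 + 1/2 + 1/3 + 3/4 + 2/2 + 2/2 + 0/2 + 1/2 + 2/2 + 2/2 + 1/2 + 1/3 + 1/3 + 0/1 + 1/3 + 2/3 + 1/2 = 37/4; mean = 37/4 ÷ 17 = 37/68 = 0.544117… → 0.544.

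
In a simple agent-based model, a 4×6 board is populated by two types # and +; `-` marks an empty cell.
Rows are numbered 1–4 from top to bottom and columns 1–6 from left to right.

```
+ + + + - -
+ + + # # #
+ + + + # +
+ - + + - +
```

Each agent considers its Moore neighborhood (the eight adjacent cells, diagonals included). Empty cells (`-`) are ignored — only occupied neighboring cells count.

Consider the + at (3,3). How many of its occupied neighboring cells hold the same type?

Occupied neighbors of (3,3): (2,2)=+, (2,3)=+, (2,4)=#, (3,2)=+, (3,4)=+, (4,3)=+, (4,4)=+.
Same type (+): 6 of 7.

6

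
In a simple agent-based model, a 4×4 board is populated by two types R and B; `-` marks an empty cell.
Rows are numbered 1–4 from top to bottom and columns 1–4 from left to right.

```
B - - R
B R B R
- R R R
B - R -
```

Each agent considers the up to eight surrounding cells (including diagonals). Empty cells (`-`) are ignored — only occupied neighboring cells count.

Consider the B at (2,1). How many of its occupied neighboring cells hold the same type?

Occupied neighbors of (2,1): (1,1)=B, (2,2)=R, (3,2)=R.
Same type (B): 1 of 3.

1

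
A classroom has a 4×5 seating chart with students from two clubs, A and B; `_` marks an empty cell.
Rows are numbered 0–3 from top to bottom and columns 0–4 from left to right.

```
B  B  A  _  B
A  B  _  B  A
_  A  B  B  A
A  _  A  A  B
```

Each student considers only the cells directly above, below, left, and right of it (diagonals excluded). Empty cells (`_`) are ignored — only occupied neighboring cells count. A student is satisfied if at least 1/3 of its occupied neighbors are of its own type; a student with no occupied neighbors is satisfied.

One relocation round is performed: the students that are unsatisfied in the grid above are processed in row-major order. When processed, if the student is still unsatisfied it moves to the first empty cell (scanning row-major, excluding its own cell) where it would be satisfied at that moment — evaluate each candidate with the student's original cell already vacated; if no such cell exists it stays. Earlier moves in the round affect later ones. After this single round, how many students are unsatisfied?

Initially unsatisfied (in order): (0,2), (0,4), (1,0), (2,1), (3,4).
  (0,2) → (2,0).
  (0,4) → (0,2).
  (1,0): now satisfied by earlier moves; stays.
  (2,1): now satisfied by earlier moves; stays.
  (3,4) → (0,3).
Resulting grid:
B B B B _
A B _ B A
A A B B A
A _ A A _
All satisfied now.

0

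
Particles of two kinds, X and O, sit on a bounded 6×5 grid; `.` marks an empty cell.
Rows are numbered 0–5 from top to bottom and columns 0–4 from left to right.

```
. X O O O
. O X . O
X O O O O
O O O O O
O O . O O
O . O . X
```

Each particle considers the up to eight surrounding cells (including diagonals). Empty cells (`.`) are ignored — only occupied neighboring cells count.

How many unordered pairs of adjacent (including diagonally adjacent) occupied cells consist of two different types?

Scan each occupied cell's neighbors to the right and below (and the two forward diagonals) so each pair is counted once.
Row 0: X(0,1)–O(0,2)≠ X(0,1)–O(1,1)≠ X(0,1)–X(1,2)= O(0,2)–O(0,3)= O(0,2)–X(1,2)≠ O(0,2)–O(1,1)= O(0,3)–O(0,4)= O(0,3)–O(1,4)= O(0,3)–X(1,2)≠ O(0,4)–O(1,4)=  → 4/10 unlike.
Row 1: O(1,1)–X(1,2)≠ O(1,1)–O(2,1)= O(1,1)–O(2,2)= O(1,1)–X(2,0)≠ X(1,2)–O(2,2)≠ X(1,2)–O(2,3)≠ X(1,2)–O(2,1)≠ O(1,4)–O(2,4)= O(1,4)–O(2,3)=  → 5/9 unlike.
Row 2: X(2,0)–O(2,1)≠ X(2,0)–O(3,0)≠ X(2,0)–O(3,1)≠ O(2,1)–O(2,2)= O(2,1)–O(3,1)= O(2,1)–O(3,2)= O(2,1)–O(3,0)= O(2,2)–O(2,3)= O(2,2)–O(3,2)= O(2,2)–O(3,3)= O(2,2)–O(3,1)= O(2,3)–O(2,4)= O(2,3)–O(3,3)= O(2,3)–O(3,4)= O(2,3)–O(3,2)= O(2,4)–O(3,4)= O(2,4)–O(3,3)=  → 3/17 unlike.
Row 3: O(3,0)–O(3,1)= O(3,0)–O(4,0)= O(3,0)–O(4,1)= O(3,1)–O(3,2)= O(3,1)–O(4,1)= O(3,1)–O(4,0)= O(3,2)–O(3,3)= O(3,2)–O(4,3)= O(3,2)–O(4,1)= O(3,3)–O(3,4)= O(3,3)–O(4,3)= O(3,3)–O(4,4)= O(3,4)–O(4,4)= O(3,4)–O(4,3)=  → 0/14 unlike.
Row 4: O(4,0)–O(4,1)= O(4,0)–O(5,0)= O(4,1)–O(5,2)= O(4,1)–O(5,0)= O(4,3)–O(4,4)= O(4,3)–X(5,4)≠ O(4,3)–O(5,2)= O(4,4)–X(5,4)≠  → 2/8 unlike.
Total adjacent occupied pairs: 58; unlike-type pairs: 14.

14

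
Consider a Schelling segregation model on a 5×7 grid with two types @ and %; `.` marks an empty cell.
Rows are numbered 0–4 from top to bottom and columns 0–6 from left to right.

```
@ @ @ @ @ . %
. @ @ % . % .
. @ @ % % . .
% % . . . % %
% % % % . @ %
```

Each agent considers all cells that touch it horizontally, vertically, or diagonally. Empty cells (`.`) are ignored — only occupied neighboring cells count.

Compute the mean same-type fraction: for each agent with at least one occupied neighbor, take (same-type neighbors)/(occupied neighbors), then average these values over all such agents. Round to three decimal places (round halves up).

Row 0: (0,0)@ 2/2 · (0,1)@ 4/4 · (0,2)@ 4/5 · (0,3)@ 3/4 · (0,4)@ 1/3 · (0,6)% 1/1
Row 1: (1,1)@ 6/6 · (1,2)@ 6/8 · (1,3)% 2/7 · (1,5)% 2/3
Row 2: (2,1)@ 3/5 · (2,2)@ 3/6 · (2,3)% 2/4 · (2,4)% 4/4
Row 3: (3,0)% 3/4 · (3,1)% 4/6 · (3,5)% 3/4 · (3,6)% 2/3
Row 4: (4,0)% 3/3 · (4,1)% 4/4 · (4,2)% 3/3 · (4,3)% 1/1 · (4,5)@ 0/3 · (4,6)% 2/3
Sum over 24 agents: 2/2 + 4/4 + 4/5 + 3/4 + 1/3 + 1/1 + 6/6 + 6/8 + 2/7 + 2/3 + 3/5 + 3/6 + 2/4 + 4/4 + 3/4 + 4/6 + 3/4 + 2/3 + 3/3 + 4/4 + 3/3 + 1/1 + 0/3 + 2/3 = 619/35; mean = 619/35 ÷ 24 = 619/840 = 0.736904… → 0.737.

0.737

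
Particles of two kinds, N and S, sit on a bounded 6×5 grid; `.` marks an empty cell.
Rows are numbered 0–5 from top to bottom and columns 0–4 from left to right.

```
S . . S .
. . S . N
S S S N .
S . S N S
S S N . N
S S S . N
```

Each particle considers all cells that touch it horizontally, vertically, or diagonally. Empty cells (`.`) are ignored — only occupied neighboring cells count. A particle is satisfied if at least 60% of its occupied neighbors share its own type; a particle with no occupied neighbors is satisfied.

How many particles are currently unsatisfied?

7

Row 0: (0,0)S 0/0 ok · (0,3)S 1/2 unhappy
Row 1: (1,2)S 3/4 ok · (1,4)N 1/2 unhappy
Row 2: (2,0)S 2/2 ok · (2,1)S 5/5 ok · (2,2)S 3/5 ok · (2,3)N 2/6 unhappy
Row 3: (3,0)S 4/4 ok · (3,2)S 3/6 unhappy · (3,3)N 3/6 unhappy · (3,4)S 0/3 unhappy
Row 4: (4,0)S 4/4 ok · (4,1)S 6/7 ok · (4,2)N 1/5 unhappy · (4,4)N 2/3 ok
Row 5: (5,0)S 3/3 ok · (5,1)S 4/5 ok · (5,2)S 2/3 ok · (5,4)N 1/1 ok
Unsatisfied: (0,3), (1,4), (2,3), (3,2), (3,3), (3,4), (4,2) — 7 in total.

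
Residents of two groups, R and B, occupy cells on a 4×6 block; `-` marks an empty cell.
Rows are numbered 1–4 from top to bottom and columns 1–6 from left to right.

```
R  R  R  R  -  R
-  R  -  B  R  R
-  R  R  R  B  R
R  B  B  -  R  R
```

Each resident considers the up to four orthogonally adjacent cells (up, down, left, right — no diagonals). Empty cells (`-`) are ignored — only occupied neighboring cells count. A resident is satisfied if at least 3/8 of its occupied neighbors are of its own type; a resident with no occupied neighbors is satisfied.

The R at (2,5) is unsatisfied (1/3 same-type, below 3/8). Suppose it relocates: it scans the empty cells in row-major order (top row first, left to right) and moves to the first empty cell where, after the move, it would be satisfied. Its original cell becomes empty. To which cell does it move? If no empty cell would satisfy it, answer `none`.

Vacating (2,5). Empty cells in order:
  (1,5): 2/2 same-type → satisfied — stop here.

(1,5)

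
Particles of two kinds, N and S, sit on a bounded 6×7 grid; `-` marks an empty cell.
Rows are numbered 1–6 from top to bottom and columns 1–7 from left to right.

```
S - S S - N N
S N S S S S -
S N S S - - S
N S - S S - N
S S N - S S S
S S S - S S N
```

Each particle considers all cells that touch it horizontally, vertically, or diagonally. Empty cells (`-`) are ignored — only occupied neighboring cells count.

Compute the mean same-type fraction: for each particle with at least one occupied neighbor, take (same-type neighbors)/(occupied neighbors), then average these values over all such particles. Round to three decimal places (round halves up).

(1,1)S 1/2
(1,3)S 3/4
(1,4)S 4/4
(1,6)N 1/3
(1,7)N 1/2
(2,1)S 2/4
(2,2)N 1/7
(2,3)S 5/7
(2,4)S 6/6
(2,5)S 4/5
(2,6)S 2/4
(3,1)S 2/5
(3,2)N 2/7
(3,3)S 5/7
(3,4)S 6/6
(3,7)S 1/2
(4,1)N 1/5
(4,2)S 4/7
(4,4)S 4/5
(4,5)S 4/4
(4,7)N 0/3
(5,1)S 4/5
(5,2)S 5/7
(5,3)N 0/5
(5,5)S 5/5
(5,6)S 5/7
(5,7)S 2/4
(6,1)S 3/3
(6,2)S 4/5
(6,3)S 2/3
(6,5)S 3/3
(6,6)S 4/5
(6,7)N 0/3
Sum over 33 particles: 1/2 + 3/4 + 4/4 + 1/3 + 1/2 + 2/4 + 1/7 + 5/7 + 6/6 + 4/5 + 2/4 + 2/5 + 2/7 + 5/7 + 6/6 + 1/2 + 1/5 + 4/7 + 4/5 + 4/4 + 0/3 + 4/5 + 5/7 + 0/5 + 5/5 + 5/7 + 2/4 + 3/3 + 4/5 + 2/3 + 3/3 + 4/5 + 0/3 = 2829/140; mean = 2829/140 ÷ 33 = 943/1540 = 0.612337… → 0.612.

0.612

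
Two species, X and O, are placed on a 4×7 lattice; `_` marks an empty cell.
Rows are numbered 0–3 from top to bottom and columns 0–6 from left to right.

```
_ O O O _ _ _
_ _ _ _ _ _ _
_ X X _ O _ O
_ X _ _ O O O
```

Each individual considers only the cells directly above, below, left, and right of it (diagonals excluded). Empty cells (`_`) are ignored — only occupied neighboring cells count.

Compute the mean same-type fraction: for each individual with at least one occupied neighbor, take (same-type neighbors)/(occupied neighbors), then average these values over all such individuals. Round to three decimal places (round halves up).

(0,1)O 1/1
(0,2)O 2/2
(0,3)O 1/1
(2,1)X 2/2
(2,2)X 1/1
(2,4)O 1/1
(2,6)O 1/1
(3,1)X 1/1
(3,4)O 2/2
(3,5)O 2/2
(3,6)O 2/2
Sum over 11 individuals: 1/1 + 2/2 + 1/1 + 2/2 + 1/1 + 1/1 + 1/1 + 1/1 + 2/2 + 2/2 + 2/2 = 11; mean = 11 ÷ 11 = 1 = 1.0 → 1.000.

1.000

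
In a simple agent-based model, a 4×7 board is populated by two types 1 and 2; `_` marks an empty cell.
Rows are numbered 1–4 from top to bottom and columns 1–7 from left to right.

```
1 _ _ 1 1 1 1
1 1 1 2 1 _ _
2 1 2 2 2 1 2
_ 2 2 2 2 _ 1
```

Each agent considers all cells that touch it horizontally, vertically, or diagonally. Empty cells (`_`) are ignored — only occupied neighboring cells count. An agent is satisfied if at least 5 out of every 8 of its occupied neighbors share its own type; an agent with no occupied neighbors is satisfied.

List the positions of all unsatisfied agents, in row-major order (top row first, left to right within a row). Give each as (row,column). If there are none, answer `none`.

(2,3), (2,4), (2,5), (3,1), (3,2), (3,6), (3,7), (4,7)

Row 1: (1,1)1 2/2 ok · (1,4)1 3/4 ok · (1,5)1 3/4 ok · (1,6)1 3/3 ok · (1,7)1 1/1 ok
Row 2: (2,1)1 3/4 ok · (2,2)1 4/6 ok · (2,3)1 3/6 unhappy · (2,4)2 3/7 unhappy · (2,5)1 4/7 unhappy
Row 3: (3,1)2 1/4 unhappy · (3,2)1 3/7 unhappy · (3,3)2 5/8 ok · (3,4)2 6/8 ok · (3,5)2 4/6 ok · (3,6)1 2/5 unhappy · (3,7)2 0/2 unhappy
Row 4: (4,2)2 3/4 ok · (4,3)2 4/5 ok · (4,4)2 5/5 ok · (4,5)2 3/4 ok · (4,7)1 1/2 unhappy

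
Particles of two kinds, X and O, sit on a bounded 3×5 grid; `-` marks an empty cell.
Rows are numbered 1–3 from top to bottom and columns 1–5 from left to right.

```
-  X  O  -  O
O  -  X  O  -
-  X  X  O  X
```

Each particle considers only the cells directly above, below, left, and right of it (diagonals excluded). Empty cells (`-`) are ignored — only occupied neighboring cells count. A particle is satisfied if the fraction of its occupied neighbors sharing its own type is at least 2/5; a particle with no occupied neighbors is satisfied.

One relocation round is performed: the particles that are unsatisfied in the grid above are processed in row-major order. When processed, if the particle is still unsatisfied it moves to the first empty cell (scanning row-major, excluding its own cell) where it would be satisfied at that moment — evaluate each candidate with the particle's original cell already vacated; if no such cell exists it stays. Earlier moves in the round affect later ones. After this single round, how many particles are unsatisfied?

Initially unsatisfied (in order): (1,2), (1,3), (2,3), (3,4), (3,5).
  (1,2) → (2,2).
  (1,3) → (1,1).
  (2,3): now satisfied by earlier moves; stays.
  (3,4) → (1,2).
  (3,5): now satisfied by earlier moves; stays.
Resulting grid:
O O - - O
O X X O -
- X X - X
Unsatisfied now: (2,4).

1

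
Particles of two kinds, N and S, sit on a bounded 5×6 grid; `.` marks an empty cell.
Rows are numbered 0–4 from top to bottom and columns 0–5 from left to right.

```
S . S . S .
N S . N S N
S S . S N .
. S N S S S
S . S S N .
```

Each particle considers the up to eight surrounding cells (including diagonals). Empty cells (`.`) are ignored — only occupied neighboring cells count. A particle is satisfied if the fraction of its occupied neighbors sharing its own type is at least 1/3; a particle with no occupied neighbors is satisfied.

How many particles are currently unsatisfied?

(0,0)S 1/2 satisfied
(0,2)S 1/2 satisfied
(0,4)S 1/3 satisfied
(1,0)N 0/4 not
(1,1)S 4/5 satisfied
(1,3)N 1/5 not
(1,4)S 2/5 satisfied
(1,5)N 1/3 satisfied
(2,0)S 3/4 satisfied
(2,1)S 3/5 satisfied
(2,3)S 3/6 satisfied
(2,4)N 2/7 not
(3,1)S 4/5 satisfied
(3,2)N 0/6 not
(3,3)S 4/7 satisfied
(3,4)S 4/6 satisfied
(3,5)S 1/3 satisfied
(4,0)S 1/1 satisfied
(4,2)S 3/4 satisfied
(4,3)S 3/5 satisfied
(4,4)N 0/4 not
Unsatisfied: (1,0), (1,3), (2,4), (3,2), (4,4) — 5 in total.

5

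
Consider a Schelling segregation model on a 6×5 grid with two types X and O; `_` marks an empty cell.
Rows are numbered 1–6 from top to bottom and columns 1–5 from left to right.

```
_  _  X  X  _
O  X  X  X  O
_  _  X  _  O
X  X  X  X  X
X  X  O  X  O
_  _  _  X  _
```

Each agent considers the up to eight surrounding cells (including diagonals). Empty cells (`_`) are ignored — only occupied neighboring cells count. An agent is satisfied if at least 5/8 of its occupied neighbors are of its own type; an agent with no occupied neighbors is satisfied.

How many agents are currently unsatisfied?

8

(1,3)X 4/4 ok
(1,4)X 3/4 ok
(2,1)O 0/1 unhappy
(2,2)X 3/4 ok
(2,3)X 5/5 ok
(2,4)X 4/6 ok
(2,5)O 1/3 unhappy
(3,3)X 6/6 ok
(3,5)O 1/4 unhappy
(4,1)X 3/3 ok
(4,2)X 5/6 ok
(4,3)X 5/6 ok
(4,4)X 4/7 unhappy
(4,5)X 2/4 unhappy
(5,1)X 3/3 ok
(5,2)X 4/5 ok
(5,3)O 0/6 unhappy
(5,4)X 4/6 ok
(5,5)O 0/4 unhappy
(6,4)X 1/3 unhappy
Unsatisfied: (2,1), (2,5), (3,5), (4,4), (4,5), (5,3), (5,5), (6,4) — 8 in total.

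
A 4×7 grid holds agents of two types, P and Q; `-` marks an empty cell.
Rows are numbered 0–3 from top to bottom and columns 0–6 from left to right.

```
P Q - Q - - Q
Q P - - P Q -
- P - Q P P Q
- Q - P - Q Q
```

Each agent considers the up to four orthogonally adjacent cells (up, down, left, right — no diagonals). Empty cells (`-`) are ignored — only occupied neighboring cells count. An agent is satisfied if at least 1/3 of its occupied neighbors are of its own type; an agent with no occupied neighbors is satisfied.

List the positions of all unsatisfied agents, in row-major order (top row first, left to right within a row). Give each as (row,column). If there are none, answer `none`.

(0,0), (0,1), (1,0), (1,5), (2,3), (2,5), (3,1), (3,3)

(0,0)P 0/2 not
(0,1)Q 0/2 not
(0,3)Q 0/0 satisfied
(0,6)Q 0/0 satisfied
(1,0)Q 0/2 not
(1,1)P 1/3 satisfied
(1,4)P 1/2 satisfied
(1,5)Q 0/2 not
(2,1)P 1/2 satisfied
(2,3)Q 0/2 not
(2,4)P 2/3 satisfied
(2,5)P 1/4 not
(2,6)Q 1/2 satisfied
(3,1)Q 0/1 not
(3,3)P 0/1 not
(3,5)Q 1/2 satisfied
(3,6)Q 2/2 satisfied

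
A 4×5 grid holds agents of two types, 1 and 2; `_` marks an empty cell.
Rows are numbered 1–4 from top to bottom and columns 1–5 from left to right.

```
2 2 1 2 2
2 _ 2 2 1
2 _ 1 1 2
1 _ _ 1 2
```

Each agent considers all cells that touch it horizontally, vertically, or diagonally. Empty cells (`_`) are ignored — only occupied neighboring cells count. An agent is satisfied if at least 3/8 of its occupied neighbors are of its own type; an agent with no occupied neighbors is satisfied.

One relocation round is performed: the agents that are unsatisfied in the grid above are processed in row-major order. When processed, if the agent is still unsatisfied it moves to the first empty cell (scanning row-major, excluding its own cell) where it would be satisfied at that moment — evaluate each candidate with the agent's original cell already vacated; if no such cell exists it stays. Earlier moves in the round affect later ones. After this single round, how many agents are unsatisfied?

2

Initially unsatisfied (in order): (1,3), (2,5), (4,1), (4,5).
  (1,3) → (3,2).
  (2,5) → (4,2).
  (4,1): now satisfied by earlier moves; stays.
  (4,5) → (1,3).
Resulting grid:
2 2 2 2 2
2 _ 2 2 _
2 1 1 1 2
1 1 _ 1 _
Unsatisfied now: (3,1), (3,5).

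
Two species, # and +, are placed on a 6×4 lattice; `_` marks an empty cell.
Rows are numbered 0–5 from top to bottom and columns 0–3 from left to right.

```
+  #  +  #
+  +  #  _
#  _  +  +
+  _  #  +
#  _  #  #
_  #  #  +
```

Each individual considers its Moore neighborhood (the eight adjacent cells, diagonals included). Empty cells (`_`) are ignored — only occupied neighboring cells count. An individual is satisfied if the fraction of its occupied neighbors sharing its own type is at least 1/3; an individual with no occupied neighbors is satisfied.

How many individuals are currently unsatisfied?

Row 0: (0,0)+ 2/3 ok · (0,1)# 1/5 unhappy · (0,2)+ 1/4 unhappy · (0,3)# 1/2 ok
Row 1: (1,0)+ 2/4 ok · (1,1)+ 4/7 ok · (1,2)# 2/6 ok
Row 2: (2,0)# 0/3 unhappy · (2,2)+ 3/5 ok · (2,3)+ 2/4 ok
Row 3: (3,0)+ 0/2 unhappy · (3,2)# 2/5 ok · (3,3)+ 2/5 ok
Row 4: (4,0)# 1/2 ok · (4,2)# 4/6 ok · (4,3)# 3/5 ok
Row 5: (5,1)# 3/3 ok · (5,2)# 3/4 ok · (5,3)+ 0/3 unhappy
Unsatisfied: (0,1), (0,2), (2,0), (3,0), (5,3) — 5 in total.

5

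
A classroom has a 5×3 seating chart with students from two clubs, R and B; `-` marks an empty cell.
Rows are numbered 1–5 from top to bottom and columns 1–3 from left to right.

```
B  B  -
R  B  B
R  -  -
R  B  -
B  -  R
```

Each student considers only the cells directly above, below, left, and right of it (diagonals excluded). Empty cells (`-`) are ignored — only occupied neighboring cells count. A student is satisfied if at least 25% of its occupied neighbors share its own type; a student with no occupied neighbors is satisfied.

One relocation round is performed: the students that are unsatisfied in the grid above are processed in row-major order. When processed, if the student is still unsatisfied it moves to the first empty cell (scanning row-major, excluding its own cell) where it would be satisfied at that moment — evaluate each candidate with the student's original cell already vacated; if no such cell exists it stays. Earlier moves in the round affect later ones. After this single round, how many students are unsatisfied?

Initially unsatisfied (in order): (4,2), (5,1).
  (4,2) → (1,3).
  (5,1) → (3,2).
Resulting grid:
B B B
R B B
R B -
R - -
- - R
All satisfied now.

0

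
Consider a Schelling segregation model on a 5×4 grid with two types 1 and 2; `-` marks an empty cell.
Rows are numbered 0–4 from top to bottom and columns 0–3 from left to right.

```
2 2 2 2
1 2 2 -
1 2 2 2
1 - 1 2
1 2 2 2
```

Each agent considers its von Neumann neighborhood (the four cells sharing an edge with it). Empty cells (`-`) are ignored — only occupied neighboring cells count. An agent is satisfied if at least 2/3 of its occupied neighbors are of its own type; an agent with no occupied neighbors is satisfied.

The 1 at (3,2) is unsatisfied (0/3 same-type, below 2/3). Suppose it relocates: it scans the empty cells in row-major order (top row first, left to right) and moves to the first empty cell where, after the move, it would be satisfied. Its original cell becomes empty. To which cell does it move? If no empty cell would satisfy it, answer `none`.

Vacating (3,2). Empty cells in order:
  (1,3): 0/3 same-type → still unsatisfied.
  (3,1): 1/3 same-type → still unsatisfied.

none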